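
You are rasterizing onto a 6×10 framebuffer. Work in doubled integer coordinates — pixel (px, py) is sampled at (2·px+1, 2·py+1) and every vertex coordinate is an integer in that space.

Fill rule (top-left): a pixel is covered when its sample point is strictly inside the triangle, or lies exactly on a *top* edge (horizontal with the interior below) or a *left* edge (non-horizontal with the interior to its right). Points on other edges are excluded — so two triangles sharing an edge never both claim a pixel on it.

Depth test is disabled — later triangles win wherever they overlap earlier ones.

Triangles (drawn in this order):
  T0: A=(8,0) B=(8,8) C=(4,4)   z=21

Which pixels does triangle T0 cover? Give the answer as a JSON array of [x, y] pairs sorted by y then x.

T0:
  2·area = 32
  edge (8, 0)→(8, 8): d=(0,8) right/bottom  bias=-1
  edge (8, 8)→(4, 4): d=(-4,-4) top-left  bias=+0
  edge (4, 4)→(8, 0): d=(4,-4) top-left  bias=+0
    (0,0)@(1, 1): e=[56,0,-24] → ·  [on edge]
    (3,0)@(7, 1): e=[8,24,0] → █  [on edge]
    (4,0)@(9, 1): e=[-8,32,8] → ·
    (1,1)@(3, 3): e=[40,0,-8] → ·  [on edge]
    (2,1)@(5, 3): e=[24,8,0] → █  [on edge]
    (4,1)@(9, 3): e=[-8,24,16] → ·
    (1,2)@(3, 5): e=[40,-8,0] → ·  [on edge]
    (2,2)@(5, 5): e=[24,0,8] → █  [on edge]
    (4,2)@(9, 5): e=[-8,16,24] → ·
    (0,3)@(1, 7): e=[56,-24,0] → ·  [on edge]
    (2,3)@(5, 7): e=[24,-8,16] → ·
    (3,3)@(7, 7): e=[8,0,24] → █  [on edge]
    (4,4)@(9, 9): e=[-8,0,40] → ·  [on edge]
    (5,5)@(11, 11): e=[-24,0,56] → ·  [on edge]
  covered (6 px):
    · · · █ · ·
    · · █ █ · ·
    · · █ █ · ·
    · · · █ · ·
    · · · · · ·
    · · · · · ·
    · · · · · ·
    · · · · · ·
    · · · · · ·
    · · · · · ·

Answer: [[3,0],[2,1],[3,1],[2,2],[3,2],[3,3]]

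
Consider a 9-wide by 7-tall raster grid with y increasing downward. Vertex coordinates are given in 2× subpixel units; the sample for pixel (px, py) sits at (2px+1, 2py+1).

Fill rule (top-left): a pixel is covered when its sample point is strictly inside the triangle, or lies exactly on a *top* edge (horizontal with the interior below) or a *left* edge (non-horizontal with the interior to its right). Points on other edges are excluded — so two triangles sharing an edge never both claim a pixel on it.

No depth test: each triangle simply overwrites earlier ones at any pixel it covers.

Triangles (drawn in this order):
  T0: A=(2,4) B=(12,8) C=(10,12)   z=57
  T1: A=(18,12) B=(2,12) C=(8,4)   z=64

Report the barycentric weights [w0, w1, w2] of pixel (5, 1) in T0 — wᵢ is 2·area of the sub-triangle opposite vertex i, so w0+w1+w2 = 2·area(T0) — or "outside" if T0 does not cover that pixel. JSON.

T0:
  2·area = 48
  edge (2, 4)→(12, 8): d=(10,4) right/bottom  bias=-1
  edge (12, 8)→(10, 12): d=(-2,4) right/bottom  bias=-1
  edge (10, 12)→(2, 4): d=(-8,-8) top-left  bias=+0
    (0,1)@(1, 3): e=[-6,54,0] → ·  [on edge]
    (1,2)@(3, 5): e=[6,42,0] → #  [on edge]
    (2,2)@(5, 5): e=[-2,34,16] → ·
    (1,3)@(3, 7): e=[26,38,-16] → ·
    (2,3)@(5, 7): e=[18,30,0] → #  [on edge]
    (3,3)@(7, 7): e=[10,22,16] → #
    (4,3)@(9, 7): e=[2,14,32] → #
    (5,3)@(11, 7): e=[-6,6,48] → ·
    (2,4)@(5, 9): e=[38,26,-16] → ·
    (3,4)@(7, 9): e=[30,18,0] → #  [on edge]
    (5,4)@(11, 9): e=[14,2,32] → #
    (6,4)@(13, 9): e=[6,-6,48] → ·
    (4,5)@(9, 11): e=[42,6,0] → #  [on edge]
    (5,6)@(11, 13): e=[54,-6,0] → ·  [on edge]
  covered (8 px):
    · · · · · · · · ·
    · · · · · · · · ·
    · # · · · · · · ·
    · · # # # · · · ·
    · · · # # # · · ·
    · · · · # · · · ·
    · · · · · · · · ·
T1:
  2·area = 128
  edge (18, 12)→(2, 12): d=(-16,0) right/bottom  bias=-1
  edge (2, 12)→(8, 4): d=(6,-8) top-left  bias=+0
  edge (8, 4)→(18, 12): d=(10,8) right/bottom  bias=-1
    (4,2)@(9, 5): e=[112,14,2] → #
    (5,2)@(11, 5): e=[112,30,-14] → ·
    (3,3)@(7, 7): e=[80,10,38] → #
    (5,3)@(11, 7): e=[80,42,6] → #
    (6,3)@(13, 7): e=[80,58,-10] → ·
    (2,4)@(5, 9): e=[48,6,74] → #
    (6,4)@(13, 9): e=[48,70,10] → #
    (7,4)@(15, 9): e=[48,86,-6] → ·
    (1,5)@(3, 11): e=[16,2,110] → #
    (7,5)@(15, 11): e=[16,98,14] → #
    (8,5)@(17, 11): e=[16,114,-2] → ·
    (1,6)@(3, 13): e=[-16,14,130] → ·
  covered (16 px):
    · · · · · · · · ·
    · · · · · · · · ·
    · · · · # · · · ·
    · · · # # # · · ·
    · · # # # # # · ·
    · # # # # # # # ·
    · · · · · · · · ·

Answer: "outside"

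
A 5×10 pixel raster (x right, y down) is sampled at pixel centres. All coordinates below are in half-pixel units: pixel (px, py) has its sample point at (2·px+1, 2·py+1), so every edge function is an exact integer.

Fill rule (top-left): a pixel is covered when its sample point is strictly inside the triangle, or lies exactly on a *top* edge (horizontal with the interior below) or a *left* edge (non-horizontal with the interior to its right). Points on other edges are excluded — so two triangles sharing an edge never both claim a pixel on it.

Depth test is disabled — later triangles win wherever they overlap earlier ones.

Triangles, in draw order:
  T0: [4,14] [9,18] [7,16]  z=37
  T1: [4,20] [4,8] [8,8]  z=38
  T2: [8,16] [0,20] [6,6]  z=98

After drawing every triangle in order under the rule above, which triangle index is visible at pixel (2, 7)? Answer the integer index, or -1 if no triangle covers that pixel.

T0:
  2·area = 2  (B↔C swapped to make it positive)
  edge (4, 14)→(7, 16): d=(3,2) right/bottom  bias=-1
  edge (7, 16)→(9, 18): d=(2,2) right/bottom  bias=-1
  edge (9, 18)→(4, 14): d=(-5,-4) top-left  bias=+0
  covered (0 px):
    · · · · ·
    · · · · ·
    · · · · ·
    · · · · ·
    · · · · ·
    · · · · ·
    · · · · ·
    · · · · ·
    · · · · ·
    · · · · ·
T1:
  2·area = 48
  edge (4, 20)→(4, 8): d=(0,-12) top-left  bias=+0
  edge (4, 8)→(8, 8): d=(4,0) top-left  bias=+0
  edge (8, 8)→(4, 20): d=(-4,12) right/bottom  bias=-1
    (4,2)@(9, 5): e=[60,-12,0] → ·  [on edge]
    (2,4)@(5, 9): e=[12,4,32] → █
    (3,4)@(7, 9): e=[36,4,8] → █
    (4,4)@(9, 9): e=[60,4,-16] → ·
    (2,5)@(5, 11): e=[12,12,24] → █
    (3,5)@(7, 11): e=[36,12,0] → ·  [on edge]
    (2,6)@(5, 13): e=[12,20,16] → █
    (3,6)@(7, 13): e=[36,20,-8] → ·
    (2,7)@(5, 15): e=[12,28,8] → █
    (3,7)@(7, 15): e=[36,28,-16] → ·
    (2,8)@(5, 17): e=[12,36,0] → ·  [on edge]
  covered (5 px):
    · · · · ·
    · · · · ·
    · · · · ·
    · · · · ·
    · · █ █ ·
    · · █ · ·
    · · █ · ·
    · · █ · ·
    · · · · ·
    · · · · ·
T2:
  2·area = 88
  edge (8, 16)→(0, 20): d=(-8,4) right/bottom  bias=-1
  edge (0, 20)→(6, 6): d=(6,-14) top-left  bias=+0
  edge (6, 6)→(8, 16): d=(2,10) right/bottom  bias=-1
    (2,0)@(5, 1): e=[132,-44,0] → ·  [on edge]
    (2,4)@(5, 9): e=[68,4,16] → █
    (3,4)@(7, 9): e=[60,32,-4] → ·
    (2,5)@(5, 11): e=[52,16,20] → █
    (3,5)@(7, 11): e=[44,44,0] → ·  [on edge]
    (1,6)@(3, 13): e=[44,0,44] → █  [on edge]
    (3,6)@(7, 13): e=[28,56,4] → █
    (4,6)@(9, 13): e=[20,84,-16] → ·
    (1,7)@(3, 15): e=[28,12,48] → █
    (4,7)@(9, 15): e=[4,96,-12] → ·
    (1,8)@(3, 17): e=[12,24,52] → █
    (3,8)@(7, 17): e=[-4,80,12] → ·
  covered (11 px):
    · · · · ·
    · · · · ·
    · · · · ·
    · · · · ·
    · · █ · ·
    · · █ · ·
    · █ █ █ ·
    · █ █ █ ·
    · █ █ · ·
    █ · · · ·

Z-buffer (winner per pixel, '.' = empty):
  . . . . .
  . . . . .
  . . . . .
  . . . . .
  . . 2 1 .
  . . 2 . .
  . 2 2 2 .
  . 2 2 2 .
  . 2 2 . .
  2 . . . .

Answer: 2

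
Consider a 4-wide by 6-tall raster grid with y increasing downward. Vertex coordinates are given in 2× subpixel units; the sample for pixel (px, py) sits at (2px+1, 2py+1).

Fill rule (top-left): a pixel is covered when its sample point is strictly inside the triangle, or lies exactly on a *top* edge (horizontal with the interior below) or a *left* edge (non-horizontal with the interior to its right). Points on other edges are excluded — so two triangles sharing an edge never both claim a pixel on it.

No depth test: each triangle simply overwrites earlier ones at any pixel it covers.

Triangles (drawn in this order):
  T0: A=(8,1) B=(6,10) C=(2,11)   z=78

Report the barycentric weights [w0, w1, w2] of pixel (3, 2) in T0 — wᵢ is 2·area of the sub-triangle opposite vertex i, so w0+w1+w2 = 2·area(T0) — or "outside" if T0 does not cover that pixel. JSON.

T0:
  2·area = 34
  edge (8, 1)→(6, 10): d=(-2,9) right/bottom  bias=-1
  edge (6, 10)→(2, 11): d=(-4,1) right/bottom  bias=-1
  edge (2, 11)→(8, 1): d=(6,-10) top-left  bias=+0
    (3,1)@(7, 3): e=[5,27,2] → █
    (3,2)@(7, 5): e=[1,19,14] → █
    (2,3)@(5, 7): e=[15,13,6] → █
    (3,3)@(7, 7): e=[-3,11,26] → ·
    (2,4)@(5, 9): e=[11,5,18] → █
    (3,4)@(7, 9): e=[-7,3,38] → ·
    (2,5)@(5, 11): e=[7,-3,30] → ·
  covered (4 px):
    · · · ·
    · · · █
    · · · █
    · · █ ·
    · · █ ·
    · · · ·

Final: [19,14,1]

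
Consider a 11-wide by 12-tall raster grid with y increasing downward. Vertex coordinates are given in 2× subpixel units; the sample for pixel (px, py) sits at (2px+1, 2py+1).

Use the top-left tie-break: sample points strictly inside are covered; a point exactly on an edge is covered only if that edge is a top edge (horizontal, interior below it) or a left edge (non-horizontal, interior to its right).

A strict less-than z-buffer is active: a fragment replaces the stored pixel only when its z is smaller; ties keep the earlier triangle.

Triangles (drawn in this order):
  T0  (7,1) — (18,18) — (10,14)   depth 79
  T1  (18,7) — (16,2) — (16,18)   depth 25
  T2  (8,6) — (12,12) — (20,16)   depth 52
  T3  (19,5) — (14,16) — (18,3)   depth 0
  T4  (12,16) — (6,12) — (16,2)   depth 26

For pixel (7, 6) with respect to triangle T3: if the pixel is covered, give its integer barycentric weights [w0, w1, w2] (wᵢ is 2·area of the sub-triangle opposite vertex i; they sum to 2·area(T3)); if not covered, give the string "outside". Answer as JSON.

T0:
  2·area = 92
  edge (7, 1)→(18, 18): d=(11,17) right/bottom  bias=-1
  edge (18, 18)→(10, 14): d=(-8,-4) top-left  bias=+0
  edge (10, 14)→(7, 1): d=(-3,-13) top-left  bias=+0
    (3,0)@(7, 1): e=[0,92,0] → .  [on edge]
    (4,2)@(9, 5): e=[10,68,14] → X
    (5,2)@(11, 5): e=[-24,76,40] → .
    (4,3)@(9, 7): e=[32,52,8] → X
    (5,3)@(11, 7): e=[-2,60,34] → .
    (4,4)@(9, 9): e=[54,36,2] → X
    (5,4)@(11, 9): e=[20,44,28] → X
    (6,4)@(13, 9): e=[-14,52,54] → .
    (4,5)@(9, 11): e=[76,20,-4] → .
    (5,5)@(11, 11): e=[42,28,22] → X
    (6,5)@(13, 11): e=[8,36,48] → X
    (7,5)@(15, 11): e=[-26,44,74] → .
  covered (11 px):
    . . . . . . . . . . .
    . . . . . . . . . . .
    . . . . X . . . . . .
    . . . . X . . . . . .
    . . . . X X . . . . .
    . . . . . X X . . . .
    . . . . . X X . . . .
    . . . . . . X X . . .
    . . . . . . . . X . .
    . . . . . . . . . . .
    . . . . . . . . . . .
    . . . . . . . . . . .
T1:
  2·area = 32  (B↔C swapped to make it positive)
  edge (18, 7)→(16, 18): d=(-2,11) right/bottom  bias=-1
  edge (16, 18)→(16, 2): d=(0,-16) top-left  bias=+0
  edge (16, 2)→(18, 7): d=(2,5) right/bottom  bias=-1
    (8,2)@(17, 5): e=[15,16,1] → X
    (9,2)@(19, 5): e=[-7,48,-9] → .
    (8,3)@(17, 7): e=[11,16,5] → X
    (9,3)@(19, 7): e=[-11,48,-5] → .
    (8,4)@(17, 9): e=[7,16,9] → X
    (9,4)@(19, 9): e=[-15,48,-1] → .
    (8,5)@(17, 11): e=[3,16,13] → X
    (9,5)@(19, 11): e=[-19,48,3] → .
    (8,6)@(17, 13): e=[-1,16,17] → .
  covered (4 px):
    . . . . . . . . . . .
    . . . . . . . . . . .
    . . . . . . . . X . .
    . . . . . . . . X . .
    . . . . . . . . X . .
    . . . . . . . . X . .
    . . . . . . . . . . .
    . . . . . . . . . . .
    . . . . . . . . . . .
    . . . . . . . . . . .
    . . . . . . . . . . .
    . . . . . . . . . . .
T2:
  2·area = 32  (B↔C swapped to make it positive)
  edge (8, 6)→(20, 16): d=(12,10) right/bottom  bias=-1
  edge (20, 16)→(12, 12): d=(-8,-4) top-left  bias=+0
  edge (12, 12)→(8, 6): d=(-4,-6) top-left  bias=+0
    (4,3)@(9, 7): e=[2,28,2] → X
    (5,3)@(11, 7): e=[-18,36,14] → .
    (4,4)@(9, 9): e=[26,12,-6] → .
    (5,4)@(11, 9): e=[6,20,6] → X
    (6,4)@(13, 9): e=[-14,28,18] → .
    (5,5)@(11, 11): e=[30,4,-2] → .
    (6,5)@(13, 11): e=[10,12,10] → X
    (7,5)@(15, 11): e=[-10,20,22] → .
    (6,6)@(13, 13): e=[34,-4,2] → .
    (7,6)@(15, 13): e=[14,4,14] → X
    (8,6)@(17, 13): e=[-6,12,26] → .
    (7,7)@(15, 15): e=[38,-12,6] → .
  covered (4 px):
    . . . . . . . . . . .
    . . . . . . . . . . .
    . . . . . . . . . . .
    . . . . X . . . . . .
    . . . . . X . . . . .
    . . . . . . X . . . .
    . . . . . . . X . . .
    . . . . . . . . . . .
    . . . . . . . . . . .
    . . . . . . . . . . .
    . . . . . . . . . . .
    . . . . . . . . . . .
T3:
  2·area = 21
  edge (19, 5)→(14, 16): d=(-5,11) right/bottom  bias=-1
  edge (14, 16)→(18, 3): d=(4,-13) top-left  bias=+0
  edge (18, 3)→(19, 5): d=(1,2) right/bottom  bias=-1
    (8,0)@(17, 1): e=[42,-21,0] → .  [on edge]
    (9,2)@(19, 5): e=[0,21,0] → .  [on edge]
    (8,3)@(17, 7): e=[12,3,6] → X
    (9,3)@(19, 7): e=[-10,29,2] → .
    (8,4)@(17, 9): e=[2,11,8] → X
    (9,4)@(19, 9): e=[-20,37,4] → .
    (10,4)@(21, 9): e=[-42,63,0] → .  [on edge]
    (8,5)@(17, 11): e=[-8,19,10] → .
    (7,6)@(15, 13): e=[4,1,16] → X
    (8,6)@(17, 13): e=[-18,27,12] → .
    (7,7)@(15, 15): e=[-6,9,18] → .
  covered (3 px):
    . . . . . . . . . . .
    . . . . . . . . . . .
    . . . . . . . . . . .
    . . . . . . . . X . .
    . . . . . . . . X . .
    . . . . . . . . . . .
    . . . . . . . X . . .
    . . . . . . . . . . .
    . . . . . . . . . . .
    . . . . . . . . . . .
    . . . . . . . . . . .
    . . . . . . . . . . .
T4:
  2·area = 100
  edge (12, 16)→(6, 12): d=(-6,-4) top-left  bias=+0
  edge (6, 12)→(16, 2): d=(10,-10) top-left  bias=+0
  edge (16, 2)→(12, 16): d=(-4,14) right/bottom  bias=-1
    (8,0)@(17, 1): e=[110,0,-10] → .  [on edge]
    (7,1)@(15, 3): e=[90,0,10] → X  [on edge]
    (8,1)@(17, 3): e=[98,20,-18] → .
    (6,2)@(13, 5): e=[70,0,30] → X  [on edge]
    (8,2)@(17, 5): e=[86,40,-26] → .
    (5,3)@(11, 7): e=[50,0,50] → X  [on edge]
    (7,3)@(15, 7): e=[66,40,-6] → .
    (4,4)@(9, 9): e=[30,0,70] → X  [on edge]
    (7,4)@(15, 9): e=[54,60,-14] → .
    (3,5)@(7, 11): e=[10,0,90] → X  [on edge]
    (7,5)@(15, 11): e=[42,80,-22] → .
    (2,6)@(5, 13): e=[-10,0,110] → .  [on edge]
    (1,7)@(3, 15): e=[-30,0,130] → .  [on edge]
    (0,8)@(1, 17): e=[-50,0,150] → .  [on edge]
  covered (15 px):
    . . . . . . . . . . .
    . . . . . . . X . . .
    . . . . . . X X . . .
    . . . . . X X . . . .
    . . . . X X X . . . .
    . . . X X X X . . . .
    . . . . X X . . . . .
    . . . . . X . . . . .
    . . . . . . . . . . .
    . . . . . . . . . . .
    . . . . . . . . . . .
    . . . . . . . . . . .

Result: [1,16,4]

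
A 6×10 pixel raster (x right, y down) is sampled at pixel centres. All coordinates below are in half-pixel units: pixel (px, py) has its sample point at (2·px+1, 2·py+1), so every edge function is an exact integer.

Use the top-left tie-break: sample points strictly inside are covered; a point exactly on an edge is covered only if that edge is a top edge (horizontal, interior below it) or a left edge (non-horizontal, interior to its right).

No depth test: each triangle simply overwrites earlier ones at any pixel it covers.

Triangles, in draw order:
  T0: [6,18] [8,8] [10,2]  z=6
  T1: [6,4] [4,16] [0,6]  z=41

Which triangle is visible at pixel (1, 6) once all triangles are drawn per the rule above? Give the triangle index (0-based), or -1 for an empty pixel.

T0:
  2·area = 8
  edge (6, 18)→(8, 8): d=(2,-10) top-left  bias=+0
  edge (8, 8)→(10, 2): d=(2,-6) top-left  bias=+0
  edge (10, 2)→(6, 18): d=(-4,16) right/bottom  bias=-1
    (4,1)@(9, 3): e=[0,-4,12] → ·  [on edge]
    (4,2)@(9, 5): e=[4,0,4] → #  [on edge]
    (5,2)@(11, 5): e=[24,12,-28] → ·
    (4,3)@(9, 7): e=[8,4,-4] → ·
    (3,5)@(7, 11): e=[-4,0,12] → ·  [on edge]
    (3,6)@(7, 13): e=[0,4,4] → #  [on edge]
    (4,6)@(9, 13): e=[20,16,-28] → ·
    (3,7)@(7, 15): e=[4,8,-4] → ·
    (2,8)@(5, 17): e=[-12,0,20] → ·  [on edge]
  covered (2 px):
    · · · · · ·
    · · · · · ·
    · · · · # ·
    · · · · · ·
    · · · · · ·
    · · · · · ·
    · · · # · ·
    · · · · · ·
    · · · · · ·
    · · · · · ·
T1:
  2·area = 68
  edge (6, 4)→(4, 16): d=(-2,12) right/bottom  bias=-1
  edge (4, 16)→(0, 6): d=(-4,-10) top-left  bias=+0
  edge (0, 6)→(6, 4): d=(6,-2) top-left  bias=+0
    (4,1)@(9, 3): e=[-34,102,0] → ·  [on edge]
    (1,2)@(3, 5): e=[34,34,0] → #  [on edge]
    (2,2)@(5, 5): e=[10,54,4] → #
    (3,2)@(7, 5): e=[-14,74,8] → ·
    (0,3)@(1, 7): e=[54,6,8] → #
    (3,3)@(7, 7): e=[-18,66,20] → ·
    (0,4)@(1, 9): e=[50,-2,20] → ·
    (1,4)@(3, 9): e=[26,18,24] → #
    (3,4)@(7, 9): e=[-22,58,32] → ·
    (1,5)@(3, 11): e=[22,10,36] → #
    (2,5)@(5, 11): e=[-2,30,40] → ·
    (1,6)@(3, 13): e=[18,2,48] → #
  covered (9 px):
    · · · · · ·
    · · · · · ·
    · # # · · ·
    # # # · · ·
    · # # · · ·
    · # · · · ·
    · # · · · ·
    · · · · · ·
    · · · · · ·
    · · · · · ·

Z-buffer (winner per pixel, '.' = empty):
  . . . . . .
  . . . . . .
  . 1 1 . 0 .
  1 1 1 . . .
  . 1 1 . . .
  . 1 . . . .
  . 1 . 0 . .
  . . . . . .
  . . . . . .
  . . . . . .

Answer: 1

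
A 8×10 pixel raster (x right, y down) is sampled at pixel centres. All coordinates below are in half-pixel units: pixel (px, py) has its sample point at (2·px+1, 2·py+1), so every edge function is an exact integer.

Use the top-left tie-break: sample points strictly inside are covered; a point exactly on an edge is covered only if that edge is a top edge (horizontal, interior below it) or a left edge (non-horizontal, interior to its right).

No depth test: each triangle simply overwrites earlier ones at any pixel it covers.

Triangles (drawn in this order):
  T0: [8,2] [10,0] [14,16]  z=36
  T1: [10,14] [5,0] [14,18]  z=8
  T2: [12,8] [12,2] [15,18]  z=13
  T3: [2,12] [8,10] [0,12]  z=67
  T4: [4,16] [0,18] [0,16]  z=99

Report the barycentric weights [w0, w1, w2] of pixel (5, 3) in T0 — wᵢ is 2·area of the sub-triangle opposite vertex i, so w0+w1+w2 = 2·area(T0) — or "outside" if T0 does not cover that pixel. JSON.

T0:
  2·area = 40
  edge (8, 2)→(10, 0): d=(2,-2) top-left  bias=+0
  edge (10, 0)→(14, 16): d=(4,16) right/bottom  bias=-1
  edge (14, 16)→(8, 2): d=(-6,-14) top-left  bias=+0
    (4,0)@(9, 1): e=[0,20,20] → █  [on edge]
    (5,0)@(11, 1): e=[4,-12,48] → ·
    (3,1)@(7, 3): e=[0,60,-20] → ·  [on edge]
    (4,1)@(9, 3): e=[4,28,8] → █
    (5,1)@(11, 3): e=[8,-4,36] → ·
    (2,2)@(5, 5): e=[0,100,-60] → ·  [on edge]
    (4,2)@(9, 5): e=[8,36,-4] → ·
    (5,2)@(11, 5): e=[12,4,24] → █
    (6,2)@(13, 5): e=[16,-28,52] → ·
    (1,3)@(3, 7): e=[0,140,-100] → ·  [on edge]
    (5,3)@(11, 7): e=[16,12,12] → █
    (6,3)@(13, 7): e=[20,-20,40] → ·
    (0,4)@(1, 9): e=[0,180,-140] → ·  [on edge]
    (5,4)@(11, 9): e=[20,20,0] → █  [on edge]
  covered (6 px):
    · · · · █ · · ·
    · · · · █ · · ·
    · · · · · █ · ·
    · · · · · █ · ·
    · · · · · █ · ·
    · · · · · · · ·
    · · · · · · █ ·
    · · · · · · · ·
    · · · · · · · ·
    · · · · · · · ·
T1:
  2·area = 36
  edge (10, 14)→(5, 0): d=(-5,-14) top-left  bias=+0
  edge (5, 0)→(14, 18): d=(9,18) right/bottom  bias=-1
  edge (14, 18)→(10, 14): d=(-4,-4) top-left  bias=+0
    (0,2)@(1, 5): e=[-81,117,0] → ·  [on edge]
    (3,2)@(7, 5): e=[3,9,24] → █
    (4,2)@(9, 5): e=[31,-27,32] → ·
    (1,3)@(3, 7): e=[-63,99,0] → ·  [on edge]
    (3,3)@(7, 7): e=[-7,27,16] → ·
    (2,4)@(5, 9): e=[-45,81,0] → ·  [on edge]
    (4,4)@(9, 9): e=[11,9,16] → █
    (5,4)@(11, 9): e=[39,-27,24] → ·
    (3,5)@(7, 11): e=[-27,63,0] → ·  [on edge]
    (4,5)@(9, 11): e=[1,27,8] → █
    (5,5)@(11, 11): e=[29,-9,16] → ·
    (4,6)@(9, 13): e=[-9,45,0] → ·  [on edge]
    (5,7)@(11, 15): e=[9,27,0] → █  [on edge]
    (6,8)@(13, 17): e=[27,9,0] → █  [on edge]
    (7,9)@(15, 19): e=[45,-9,0] → ·  [on edge]
  covered (6 px):
    · · · · · · · ·
    · · · · · · · ·
    · · · █ · · · ·
    · · · · · · · ·
    · · · · █ · · ·
    · · · · █ · · ·
    · · · · · █ · ·
    · · · · · █ · ·
    · · · · · · █ ·
    · · · · · · · ·
T2:
  2·area = 18
  edge (12, 8)→(12, 2): d=(0,-6) top-left  bias=+0
  edge (12, 2)→(15, 18): d=(3,16) right/bottom  bias=-1
  edge (15, 18)→(12, 8): d=(-3,-10) top-left  bias=+0
    (6,4)@(13, 9): e=[6,5,7] → █
    (7,4)@(15, 9): e=[18,-27,27] → ·
    (6,5)@(13, 11): e=[6,11,1] → █
    (7,5)@(15, 11): e=[18,-21,21] → ·
    (6,6)@(13, 13): e=[6,17,-5] → ·
  covered (2 px):
    · · · · · · · ·
    · · · · · · · ·
    · · · · · · · ·
    · · · · · · · ·
    · · · · · · █ ·
    · · · · · · █ ·
    · · · · · · · ·
    · · · · · · · ·
    · · · · · · · ·
    · · · · · · · ·
T3:
  2·area = 4  (B↔C swapped to make it positive)
  edge (2, 12)→(0, 12): d=(-2,0) right/bottom  bias=-1
  edge (0, 12)→(8, 10): d=(8,-2) top-left  bias=+0
  edge (8, 10)→(2, 12): d=(-6,2) right/bottom  bias=-1
    (5,4)@(11, 9): e=[6,-2,0] → ·  [on edge]
    (2,5)@(5, 11): e=[2,2,0] → ·  [on edge]
  covered (0 px):
    · · · · · · · ·
    · · · · · · · ·
    · · · · · · · ·
    · · · · · · · ·
    · · · · · · · ·
    · · · · · · · ·
    · · · · · · · ·
    · · · · · · · ·
    · · · · · · · ·
    · · · · · · · ·
T4:
  2·area = 8
  edge (4, 16)→(0, 18): d=(-4,2) right/bottom  bias=-1
  edge (0, 18)→(0, 16): d=(0,-2) top-left  bias=+0
  edge (0, 16)→(4, 16): d=(4,0) top-left  bias=+0
    (0,8)@(1, 17): e=[2,2,4] → █
    (1,8)@(3, 17): e=[-2,6,4] → ·
    (0,9)@(1, 19): e=[-6,2,12] → ·
  covered (1 px):
    · · · · · · · ·
    · · · · · · · ·
    · · · · · · · ·
    · · · · · · · ·
    · · · · · · · ·
    · · · · · · · ·
    · · · · · · · ·
    · · · · · · · ·
    █ · · · · · · ·
    · · · · · · · ·

Result: [12,12,16]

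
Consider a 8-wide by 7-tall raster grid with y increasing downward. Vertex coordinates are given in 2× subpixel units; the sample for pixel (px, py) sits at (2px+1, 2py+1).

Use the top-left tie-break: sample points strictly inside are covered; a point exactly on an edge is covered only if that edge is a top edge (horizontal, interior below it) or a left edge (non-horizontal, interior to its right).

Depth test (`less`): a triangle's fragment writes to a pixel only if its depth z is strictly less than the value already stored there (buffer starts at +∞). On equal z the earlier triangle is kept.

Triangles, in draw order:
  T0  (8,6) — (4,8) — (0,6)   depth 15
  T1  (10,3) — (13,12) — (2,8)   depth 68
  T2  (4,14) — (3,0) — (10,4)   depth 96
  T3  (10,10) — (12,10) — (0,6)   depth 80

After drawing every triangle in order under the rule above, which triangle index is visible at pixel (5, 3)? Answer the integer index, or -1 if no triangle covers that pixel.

T0:
  2·area = 16
  edge (8, 6)→(4, 8): d=(-4,2) right/bottom  bias=-1
  edge (4, 8)→(0, 6): d=(-4,-2) top-left  bias=+0
  edge (0, 6)→(8, 6): d=(8,0) top-left  bias=+0
    (1,3)@(3, 7): e=[6,2,8] → #
    (2,3)@(5, 7): e=[2,6,8] → #
    (3,3)@(7, 7): e=[-2,10,8] → ·
    (1,4)@(3, 9): e=[-2,-6,24] → ·
    (2,4)@(5, 9): e=[-6,-2,24] → ·
  covered (2 px):
    · · · · · · · ·
    · · · · · · · ·
    · · · · · · · ·
    · # # · · · · ·
    · · · · · · · ·
    · · · · · · · ·
    · · · · · · · ·
T1:
  2·area = 87
  edge (10, 3)→(13, 12): d=(3,9) right/bottom  bias=-1
  edge (13, 12)→(2, 8): d=(-11,-4) top-left  bias=+0
  edge (2, 8)→(10, 3): d=(8,-5) top-left  bias=+0
    (3,2)@(7, 5): e=[33,53,1] → #
    (4,2)@(9, 5): e=[15,61,11] → #
    (5,2)@(11, 5): e=[-3,69,21] → ·
    (2,3)@(5, 7): e=[57,23,7] → #
    (5,3)@(11, 7): e=[3,47,37] → #
    (6,3)@(13, 7): e=[-15,55,47] → ·
    (2,4)@(5, 9): e=[63,1,23] → #
    (6,4)@(13, 9): e=[-9,33,63] → ·
    (2,5)@(5, 11): e=[69,-21,39] → ·
    (3,5)@(7, 11): e=[51,-13,49] → ·
    (4,5)@(9, 11): e=[33,-5,59] → ·
    (5,5)@(11, 11): e=[15,3,69] → #
  covered (11 px):
    · · · · · · · ·
    · · · · · · · ·
    · · · # # · · ·
    · · # # # # · ·
    · · # # # # · ·
    · · · · · # · ·
    · · · · · · · ·
T2:
  2·area = 94
  edge (4, 14)→(3, 0): d=(-1,-14) top-left  bias=+0
  edge (3, 0)→(10, 4): d=(7,4) right/bottom  bias=-1
  edge (10, 4)→(4, 14): d=(-6,10) right/bottom  bias=-1
    (2,1)@(5, 3): e=[25,13,56] → #
    (3,1)@(7, 3): e=[53,5,36] → #
    (4,1)@(9, 3): e=[81,-3,16] → ·
    (2,2)@(5, 5): e=[23,27,44] → #
    (4,2)@(9, 5): e=[79,11,4] → #
    (5,2)@(11, 5): e=[107,3,-16] → ·
    (2,3)@(5, 7): e=[21,41,32] → #
    (4,3)@(9, 7): e=[77,25,-8] → ·
    (2,4)@(5, 9): e=[19,55,20] → #
    (3,4)@(7, 9): e=[47,47,0] → ·  [on edge]
    (2,5)@(5, 11): e=[17,69,8] → #
    (3,5)@(7, 11): e=[45,61,-12] → ·
  covered (9 px):
    · · · · · · · ·
    · · # # · · · ·
    · · # # # · · ·
    · · # # · · · ·
    · · # · · · · ·
    · · # · · · · ·
    · · · · · · · ·
T3:
  2·area = 8  (B↔C swapped to make it positive)
  edge (10, 10)→(0, 6): d=(-10,-4) top-left  bias=+0
  edge (0, 6)→(12, 10): d=(12,4) right/bottom  bias=-1
  edge (12, 10)→(10, 10): d=(-2,0) right/bottom  bias=-1
    (1,3)@(3, 7): e=[2,0,6] → ·  [on edge]
    (4,4)@(9, 9): e=[6,0,2] → ·  [on edge]
    (7,5)@(15, 11): e=[10,0,-2] → ·  [on edge]
  covered (0 px):
    · · · · · · · ·
    · · · · · · · ·
    · · · · · · · ·
    · · · · · · · ·
    · · · · · · · ·
    · · · · · · · ·
    · · · · · · · ·

Z-buffer (winner per pixel, '.' = empty):
  . . . . . . . .
  . . 2 2 . . . .
  . . 2 1 1 . . .
  . 0 0 1 1 1 . .
  . . 1 1 1 1 . .
  . . 2 . . 1 . .
  . . . . . . . .

Result: 1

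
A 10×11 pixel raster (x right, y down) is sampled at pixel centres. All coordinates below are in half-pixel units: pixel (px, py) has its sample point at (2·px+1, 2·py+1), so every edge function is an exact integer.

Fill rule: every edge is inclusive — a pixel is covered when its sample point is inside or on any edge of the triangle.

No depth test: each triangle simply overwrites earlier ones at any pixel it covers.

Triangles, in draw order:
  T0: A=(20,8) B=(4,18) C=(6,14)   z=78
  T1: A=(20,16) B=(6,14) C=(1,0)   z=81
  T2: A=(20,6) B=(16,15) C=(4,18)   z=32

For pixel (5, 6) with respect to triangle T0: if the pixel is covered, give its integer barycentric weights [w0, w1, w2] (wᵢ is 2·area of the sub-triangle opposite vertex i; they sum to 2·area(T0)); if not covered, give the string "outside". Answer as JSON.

T0:
  2·area = 44
  edge (20, 8)→(4, 18): d=(-16,10) inclusive
  edge (4, 18)→(6, 14): d=(2,-4) inclusive
  edge (6, 14)→(20, 8): d=(14,-6) inclusive
    (6,5)@(13, 11): e=[22,22,0] → #  [on edge]
    (7,5)@(15, 11): e=[2,30,12] → #
    (8,5)@(17, 11): e=[-18,38,24] → ·
    (4,6)@(9, 13): e=[30,10,4] → #
    (5,6)@(11, 13): e=[10,18,16] → #
    (6,6)@(13, 13): e=[-10,26,28] → ·
    (7,6)@(15, 13): e=[-30,34,40] → ·
    (3,7)@(7, 15): e=[18,6,20] → #
    (4,7)@(9, 15): e=[-2,14,32] → ·
    (5,7)@(11, 15): e=[-22,22,44] → ·
    (2,8)@(5, 17): e=[6,2,36] → #
    (3,8)@(7, 17): e=[-14,10,48] → ·
  covered (6 px):
    · · · · · · · · · ·
    · · · · · · · · · ·
    · · · · · · · · · ·
    · · · · · · · · · ·
    · · · · · · · · · ·
    · · · · · · # # · ·
    · · · · # # · · · ·
    · · · # · · · · · ·
    · · # · · · · · · ·
    · · · · · · · · · ·
    · · · · · · · · · ·
T1:
  2·area = 186
  edge (20, 16)→(6, 14): d=(-14,-2) inclusive
  edge (6, 14)→(1, 0): d=(-5,-14) inclusive
  edge (1, 0)→(20, 16): d=(19,16) inclusive
    (1,1)@(3, 3): e=[148,13,25] → #
    (2,1)@(5, 3): e=[152,41,-7] → ·
    (1,2)@(3, 5): e=[120,3,63] → #
    (2,2)@(5, 5): e=[124,31,31] → #
    (3,2)@(7, 5): e=[128,59,-1] → ·
    (1,3)@(3, 7): e=[92,-7,101] → ·
    (2,3)@(5, 7): e=[96,21,69] → #
    (3,3)@(7, 7): e=[100,49,37] → #
    (4,3)@(9, 7): e=[104,77,5] → #
    (5,3)@(11, 7): e=[108,105,-27] → ·
    (2,4)@(5, 9): e=[68,11,107] → #
    (5,4)@(11, 9): e=[80,95,11] → #
    (6,7)@(13, 15): e=[0,93,93] → #  [on edge]
  covered (23 px):
    · · · · · · · · · ·
    · # · · · · · · · ·
    · # # · · · · · · ·
    · · # # # · · · · ·
    · · # # # # · · · ·
    · · # # # # # · · ·
    · · · # # # # # · ·
    · · · · · · # # # ·
    · · · · · · · · · ·
    · · · · · · · · · ·
    · · · · · · · · · ·
T2:
  2·area = 96
  edge (20, 6)→(16, 15): d=(-4,9) inclusive
  edge (16, 15)→(4, 18): d=(-12,3) inclusive
  edge (4, 18)→(20, 6): d=(16,-12) inclusive
    (9,3)@(19, 7): e=[5,87,4] → #
    (8,4)@(17, 9): e=[15,69,12] → #
    (9,4)@(19, 9): e=[-3,63,36] → ·
    (7,5)@(15, 11): e=[25,51,20] → #
    (9,5)@(19, 11): e=[-11,39,68] → ·
    (5,6)@(11, 13): e=[53,39,4] → #
    (6,6)@(13, 13): e=[35,33,28] → #
    (8,6)@(17, 13): e=[-1,21,76] → ·
    (4,7)@(9, 15): e=[63,21,12] → #
    (8,7)@(17, 15): e=[-9,-3,108] → ·
    (3,8)@(7, 17): e=[73,3,20] → #
    (4,8)@(9, 17): e=[55,-3,44] → ·
  covered (12 px):
    · · · · · · · · · ·
    · · · · · · · · · ·
    · · · · · · · · · ·
    · · · · · · · · · #
    · · · · · · · · # ·
    · · · · · · · # # ·
    · · · · · # # # · ·
    · · · · # # # # · ·
    · · · # · · · · · ·
    · · · · · · · · · ·
    · · · · · · · · · ·

Answer: [18,16,10]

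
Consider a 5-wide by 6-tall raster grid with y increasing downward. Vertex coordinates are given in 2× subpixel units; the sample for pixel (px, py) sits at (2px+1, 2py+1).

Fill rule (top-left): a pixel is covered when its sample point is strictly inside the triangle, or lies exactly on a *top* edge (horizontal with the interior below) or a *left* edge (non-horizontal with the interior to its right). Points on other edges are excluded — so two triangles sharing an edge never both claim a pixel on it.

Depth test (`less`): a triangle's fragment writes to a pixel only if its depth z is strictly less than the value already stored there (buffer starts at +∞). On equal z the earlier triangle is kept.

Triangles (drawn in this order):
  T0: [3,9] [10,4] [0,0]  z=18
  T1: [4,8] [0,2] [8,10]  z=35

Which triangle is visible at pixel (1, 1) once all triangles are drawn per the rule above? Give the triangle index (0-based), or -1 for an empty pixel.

T0:
  2·area = 78  (B↔C swapped to make it positive)
  edge (3, 9)→(0, 0): d=(-3,-9) top-left  bias=+0
  edge (0, 0)→(10, 4): d=(10,4) right/bottom  bias=-1
  edge (10, 4)→(3, 9): d=(-7,5) right/bottom  bias=-1
    (0,0)@(1, 1): e=[6,6,66] → X
    (1,0)@(3, 1): e=[24,-2,56] → .
    (0,1)@(1, 3): e=[0,26,52] → X  [on edge]
    (1,1)@(3, 3): e=[18,18,42] → X
    (2,1)@(5, 3): e=[36,10,32] → X
    (3,1)@(7, 3): e=[54,2,22] → X
    (4,1)@(9, 3): e=[72,-6,12] → .
    (0,2)@(1, 5): e=[-6,46,38] → .
    (1,2)@(3, 5): e=[12,38,28] → X
    (4,2)@(9, 5): e=[66,14,-2] → .
    (1,3)@(3, 7): e=[6,58,14] → X
    (3,3)@(7, 7): e=[42,42,-6] → .
    (1,4)@(3, 9): e=[0,78,0] → .  [on edge]
  covered (10 px):
    X . . . .
    X X X X .
    . X X X .
    . X X . .
    . . . . .
    . . . . .
T1:
  2·area = 16
  edge (4, 8)→(0, 2): d=(-4,-6) top-left  bias=+0
  edge (0, 2)→(8, 10): d=(8,8) right/bottom  bias=-1
  edge (8, 10)→(4, 8): d=(-4,-2) top-left  bias=+0
    (0,1)@(1, 3): e=[2,0,14] → .  [on edge]
    (1,2)@(3, 5): e=[6,0,10] → .  [on edge]
    (2,3)@(5, 7): e=[10,0,6] → .  [on edge]
    (3,4)@(7, 9): e=[14,0,2] → .  [on edge]
    (4,5)@(9, 11): e=[18,0,-2] → .  [on edge]
  covered (0 px):
    . . . . .
    . . . . .
    . . . . .
    . . . . .
    . . . . .
    . . . . .

Z-buffer (winner per pixel, '.' = empty):
  0 . . . .
  0 0 0 0 .
  . 0 0 0 .
  . 0 0 . .
  . . . . .
  . . . . .

Answer: 0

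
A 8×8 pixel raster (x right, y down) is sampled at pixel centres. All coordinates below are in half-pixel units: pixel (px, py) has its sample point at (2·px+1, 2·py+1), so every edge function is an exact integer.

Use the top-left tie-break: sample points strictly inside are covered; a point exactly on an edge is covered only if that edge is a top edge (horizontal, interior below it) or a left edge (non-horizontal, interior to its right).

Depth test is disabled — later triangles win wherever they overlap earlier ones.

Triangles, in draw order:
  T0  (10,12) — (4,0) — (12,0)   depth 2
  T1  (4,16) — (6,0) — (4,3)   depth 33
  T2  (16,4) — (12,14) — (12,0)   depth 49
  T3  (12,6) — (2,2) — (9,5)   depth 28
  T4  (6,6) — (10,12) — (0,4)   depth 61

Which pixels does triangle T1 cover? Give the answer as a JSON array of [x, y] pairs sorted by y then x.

T0:
  2·area = 96
  edge (10, 12)→(4, 0): d=(-6,-12) top-left  bias=+0
  edge (4, 0)→(12, 0): d=(8,0) top-left  bias=+0
  edge (12, 0)→(10, 12): d=(-2,12) right/bottom  bias=-1
    (2,0)@(5, 1): e=[6,8,82] → #
    (3,0)@(7, 1): e=[30,8,58] → #
    (4,0)@(9, 1): e=[54,8,34] → #
    (5,0)@(11, 1): e=[78,8,10] → #
    (6,0)@(13, 1): e=[102,8,-14] → ·
    (2,1)@(5, 3): e=[-6,24,78] → ·
    (3,1)@(7, 3): e=[18,24,54] → #
    (6,1)@(13, 3): e=[90,24,-18] → ·
    (3,2)@(7, 5): e=[6,40,50] → #
    (6,2)@(13, 5): e=[78,40,-22] → ·
    (3,3)@(7, 7): e=[-6,56,46] → ·
    (4,3)@(9, 7): e=[18,56,22] → #
  covered (12 px):
    · · # # # # · ·
    · · · # # # · ·
    · · · # # # · ·
    · · · · # · · ·
    · · · · # · · ·
    · · · · · · · ·
    · · · · · · · ·
    · · · · · · · ·
T1:
  2·area = 26  (B↔C swapped to make it positive)
  edge (4, 16)→(4, 3): d=(0,-13) top-left  bias=+0
  edge (4, 3)→(6, 0): d=(2,-3) top-left  bias=+0
  edge (6, 0)→(4, 16): d=(-2,16) right/bottom  bias=-1
    (2,1)@(5, 3): e=[13,3,10] → #
    (3,1)@(7, 3): e=[39,9,-22] → ·
    (2,2)@(5, 5): e=[13,7,6] → #
    (3,2)@(7, 5): e=[39,13,-26] → ·
    (2,3)@(5, 7): e=[13,11,2] → #
    (3,3)@(7, 7): e=[39,17,-30] → ·
    (2,4)@(5, 9): e=[13,15,-2] → ·
  covered (3 px):
    · · · · · · · ·
    · · # · · · · ·
    · · # · · · · ·
    · · # · · · · ·
    · · · · · · · ·
    · · · · · · · ·
    · · · · · · · ·
    · · · · · · · ·
T2:
  2·area = 56
  edge (16, 4)→(12, 14): d=(-4,10) right/bottom  bias=-1
  edge (12, 14)→(12, 0): d=(0,-14) top-left  bias=+0
  edge (12, 0)→(16, 4): d=(4,4) right/bottom  bias=-1
    (6,0)@(13, 1): e=[42,14,0] → ·  [on edge]
    (6,1)@(13, 3): e=[34,14,8] → #
    (7,1)@(15, 3): e=[14,42,0] → ·  [on edge]
    (6,2)@(13, 5): e=[26,14,16] → #
    (7,2)@(15, 5): e=[6,42,8] → #
    (6,3)@(13, 7): e=[18,14,24] → #
    (7,3)@(15, 7): e=[-2,42,16] → ·
    (6,4)@(13, 9): e=[10,14,32] → #
    (7,4)@(15, 9): e=[-10,42,24] → ·
    (6,5)@(13, 11): e=[2,14,40] → #
    (7,5)@(15, 11): e=[-18,42,32] → ·
    (6,6)@(13, 13): e=[-6,14,48] → ·
  covered (6 px):
    · · · · · · · ·
    · · · · · · # ·
    · · · · · · # #
    · · · · · · # ·
    · · · · · · # ·
    · · · · · · # ·
    · · · · · · · ·
    · · · · · · · ·
T3:
  2·area = 2  (B↔C swapped to make it positive)
  edge (12, 6)→(9, 5): d=(-3,-1) top-left  bias=+0
  edge (9, 5)→(2, 2): d=(-7,-3) top-left  bias=+0
  edge (2, 2)→(12, 6): d=(10,4) right/bottom  bias=-1
    (1,1)@(3, 3): e=[0,-4,6] → ·  [on edge]
    (4,2)@(9, 5): e=[0,0,2] → #  [on edge]
    (5,2)@(11, 5): e=[2,6,-6] → ·
    (4,3)@(9, 7): e=[-6,-14,22] → ·
    (7,3)@(15, 7): e=[0,4,-2] → ·  [on edge]
  covered (1 px):
    · · · · · · · ·
    · · · · · · · ·
    · · · · # · · ·
    · · · · · · · ·
    · · · · · · · ·
    · · · · · · · ·
    · · · · · · · ·
    · · · · · · · ·
T4:
  2·area = 28
  edge (6, 6)→(10, 12): d=(4,6) right/bottom  bias=-1
  edge (10, 12)→(0, 4): d=(-10,-8) top-left  bias=+0
  edge (0, 4)→(6, 6): d=(6,2) right/bottom  bias=-1
    (1,2)@(3, 5): e=[14,14,0] → ·  [on edge]
    (2,3)@(5, 7): e=[10,10,8] → #
    (3,3)@(7, 7): e=[-2,26,4] → ·
    (4,3)@(9, 7): e=[-14,42,0] → ·  [on edge]
    (2,4)@(5, 9): e=[18,-10,20] → ·
    (3,4)@(7, 9): e=[6,6,16] → #
    (4,4)@(9, 9): e=[-6,22,12] → ·
    (7,4)@(15, 9): e=[-42,70,0] → ·  [on edge]
    (3,5)@(7, 11): e=[14,-14,28] → ·
    (4,5)@(9, 11): e=[2,2,24] → #
    (5,5)@(11, 11): e=[-10,18,20] → ·
    (4,6)@(9, 13): e=[10,-18,36] → ·
  covered (3 px):
    · · · · · · · ·
    · · · · · · · ·
    · · · · · · · ·
    · · # · · · · ·
    · · · # · · · ·
    · · · · # · · ·
    · · · · · · · ·
    · · · · · · · ·

Final: [[2,1],[2,2],[2,3]]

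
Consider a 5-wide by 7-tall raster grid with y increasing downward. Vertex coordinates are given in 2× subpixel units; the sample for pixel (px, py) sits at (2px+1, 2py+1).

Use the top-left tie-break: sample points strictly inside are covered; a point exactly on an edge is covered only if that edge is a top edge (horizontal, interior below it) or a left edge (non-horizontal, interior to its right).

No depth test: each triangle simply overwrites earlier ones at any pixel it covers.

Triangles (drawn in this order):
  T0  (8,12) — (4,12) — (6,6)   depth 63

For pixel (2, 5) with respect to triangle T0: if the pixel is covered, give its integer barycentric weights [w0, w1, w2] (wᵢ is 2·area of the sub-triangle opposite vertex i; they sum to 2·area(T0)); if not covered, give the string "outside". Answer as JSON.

T0:
  2·area = 24
  edge (8, 12)→(4, 12): d=(-4,0) right/bottom  bias=-1
  edge (4, 12)→(6, 6): d=(2,-6) top-left  bias=+0
  edge (6, 6)→(8, 12): d=(2,6) right/bottom  bias=-1
    (2,1)@(5, 3): e=[36,-12,0] → ·  [on edge]
    (3,1)@(7, 3): e=[36,0,-12] → ·  [on edge]
    (2,4)@(5, 9): e=[12,0,12] → █  [on edge]
    (3,4)@(7, 9): e=[12,12,0] → ·  [on edge]
    (2,5)@(5, 11): e=[4,4,16] → █
    (3,5)@(7, 11): e=[4,16,4] → █
    (4,5)@(9, 11): e=[4,28,-8] → ·
    (2,6)@(5, 13): e=[-4,8,20] → ·
    (3,6)@(7, 13): e=[-4,20,8] → ·
  covered (3 px):
    · · · · ·
    · · · · ·
    · · · · ·
    · · · · ·
    · · █ · ·
    · · █ █ ·
    · · · · ·

Answer: [4,16,4]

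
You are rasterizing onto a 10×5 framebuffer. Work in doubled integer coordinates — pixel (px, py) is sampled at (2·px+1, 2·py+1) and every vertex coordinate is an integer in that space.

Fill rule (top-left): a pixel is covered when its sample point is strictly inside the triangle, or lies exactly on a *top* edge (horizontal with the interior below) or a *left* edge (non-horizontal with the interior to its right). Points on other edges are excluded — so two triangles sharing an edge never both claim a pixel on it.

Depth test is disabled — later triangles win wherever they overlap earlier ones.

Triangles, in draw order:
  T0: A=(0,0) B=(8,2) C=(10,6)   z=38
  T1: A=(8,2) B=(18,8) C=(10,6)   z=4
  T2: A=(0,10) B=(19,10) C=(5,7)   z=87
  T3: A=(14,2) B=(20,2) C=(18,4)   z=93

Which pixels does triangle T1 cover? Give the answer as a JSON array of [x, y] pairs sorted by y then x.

T0:
  2·area = 28
  edge (0, 0)→(8, 2): d=(8,2) right/bottom  bias=-1
  edge (8, 2)→(10, 6): d=(2,4) right/bottom  bias=-1
  edge (10, 6)→(0, 0): d=(-10,-6) top-left  bias=+0
    (1,0)@(3, 1): e=[2,18,8] → #
    (2,0)@(5, 1): e=[-2,10,20] → ·
    (1,1)@(3, 3): e=[18,22,-12] → ·
    (2,1)@(5, 3): e=[14,14,0] → #  [on edge]
    (3,1)@(7, 3): e=[10,6,12] → #
    (4,1)@(9, 3): e=[6,-2,24] → ·
    (2,2)@(5, 5): e=[30,18,-20] → ·
    (3,2)@(7, 5): e=[26,10,-8] → ·
    (4,2)@(9, 5): e=[22,2,4] → #
    (5,2)@(11, 5): e=[18,-6,16] → ·
    (4,3)@(9, 7): e=[38,6,-16] → ·
    (7,4)@(15, 9): e=[42,-14,0] → ·  [on edge]
  covered (4 px):
    · # · · · · · · · ·
    · · # # · · · · · ·
    · · · · # · · · · ·
    · · · · · · · · · ·
    · · · · · · · · · ·
T1:
  2·area = 28
  edge (8, 2)→(18, 8): d=(10,6) right/bottom  bias=-1
  edge (18, 8)→(10, 6): d=(-8,-2) top-left  bias=+0
  edge (10, 6)→(8, 2): d=(-2,-4) top-left  bias=+0
    (4,1)@(9, 3): e=[4,22,2] → #
    (5,1)@(11, 3): e=[-8,26,10] → ·
    (4,2)@(9, 5): e=[24,6,-2] → ·
    (5,2)@(11, 5): e=[12,10,6] → #
    (6,2)@(13, 5): e=[0,14,14] → ·  [on edge]
    (5,3)@(11, 7): e=[32,-6,2] → ·
    (7,3)@(15, 7): e=[8,2,18] → #
    (8,3)@(17, 7): e=[-4,6,26] → ·
    (7,4)@(15, 9): e=[28,-14,14] → ·
  covered (3 px):
    · · · · · · · · · ·
    · · · · # · · · · ·
    · · · · · # · · · ·
    · · · · · · · # · ·
    · · · · · · · · · ·
T2:
  2·area = 57  (B↔C swapped to make it positive)
  edge (0, 10)→(5, 7): d=(5,-3) top-left  bias=+0
  edge (5, 7)→(19, 10): d=(14,3) right/bottom  bias=-1
  edge (19, 10)→(0, 10): d=(-19,0) right/bottom  bias=-1
    (7,0)@(15, 1): e=[0,-114,171] → ·  [on edge]
    (2,3)@(5, 7): e=[0,0,57] → ·  [on edge]
    (1,4)@(3, 9): e=[4,34,19] → #
    (2,4)@(5, 9): e=[10,28,19] → #
    (3,4)@(7, 9): e=[16,22,19] → #
    (4,4)@(9, 9): e=[22,16,19] → #
    (5,4)@(11, 9): e=[28,10,19] → #
    (6,4)@(13, 9): e=[34,4,19] → #
    (7,4)@(15, 9): e=[40,-2,19] → ·
  covered (6 px):
    · · · · · · · · · ·
    · · · · · · · · · ·
    · · · · · · · · · ·
    · · · · · · · · · ·
    · # # # # # # · · ·
T3:
  2·area = 12
  edge (14, 2)→(20, 2): d=(6,0) top-left  bias=+0
  edge (20, 2)→(18, 4): d=(-2,2) right/bottom  bias=-1
  edge (18, 4)→(14, 2): d=(-4,-2) top-left  bias=+0
    (8,1)@(17, 3): e=[6,4,2] → #
    (9,1)@(19, 3): e=[6,0,6] → ·  [on edge]
    (8,2)@(17, 5): e=[18,0,-6] → ·  [on edge]
    (7,3)@(15, 7): e=[30,0,-18] → ·  [on edge]
    (6,4)@(13, 9): e=[42,0,-30] → ·  [on edge]
  covered (1 px):
    · · · · · · · · · ·
    · · · · · · · · # ·
    · · · · · · · · · ·
    · · · · · · · · · ·
    · · · · · · · · · ·

Final: [[4,1],[5,2],[7,3]]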